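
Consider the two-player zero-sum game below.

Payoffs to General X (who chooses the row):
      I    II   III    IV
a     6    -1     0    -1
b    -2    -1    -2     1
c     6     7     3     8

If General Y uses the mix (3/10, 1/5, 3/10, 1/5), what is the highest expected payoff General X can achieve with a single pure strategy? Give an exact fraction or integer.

a: (6)·(3/10) + (-1)·(1/5) + (0)·(3/10) + (-1)·(1/5) = 7/5.
b: (-2)·(3/10) + (-1)·(1/5) + (-2)·(3/10) + (1)·(1/5) = -6/5.
c: (6)·(3/10) + (7)·(1/5) + (3)·(3/10) + (8)·(1/5) = 57/10.
The best pure response is c with expected payoff 57/10.

57/10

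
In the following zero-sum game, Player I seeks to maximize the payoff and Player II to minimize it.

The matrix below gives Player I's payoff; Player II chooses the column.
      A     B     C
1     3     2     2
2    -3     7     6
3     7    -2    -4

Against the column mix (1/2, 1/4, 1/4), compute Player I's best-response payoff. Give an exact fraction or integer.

5/2

1: (3)·(1/2) + (2)·(1/4) + (2)·(1/4) = 5/2.
2: (-3)·(1/2) + (7)·(1/4) + (6)·(1/4) = 7/4.
3: (7)·(1/2) + (-2)·(1/4) + (-4)·(1/4) = 2.
The best pure response is 1 with expected payoff 5/2.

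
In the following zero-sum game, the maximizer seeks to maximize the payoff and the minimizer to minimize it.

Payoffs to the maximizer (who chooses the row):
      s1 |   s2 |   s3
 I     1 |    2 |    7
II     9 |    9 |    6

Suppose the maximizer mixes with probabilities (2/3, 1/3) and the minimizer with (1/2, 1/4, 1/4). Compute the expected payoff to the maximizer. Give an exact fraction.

Against (1/2, 1/4, 1/4), each row's expected payoff is I: 11/4; II: 33/4.
Taking the (2/3, 1/3)-weighted average: (2/3)·(11/4) + (1/3)·(33/4) = 55/12.

55/12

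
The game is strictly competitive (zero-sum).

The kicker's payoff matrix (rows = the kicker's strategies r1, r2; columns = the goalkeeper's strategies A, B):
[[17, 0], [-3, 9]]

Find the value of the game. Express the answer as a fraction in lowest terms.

Row minima are 0 and -3, so the kicker's maximin is 0; column maxima are 17 and 9, so the goalkeeper's minimax is 9. These differ, so the equilibrium is in mixed strategies.
Let the kicker play r1 with probability p. The goalkeeper is indifferent when 17p − 3(1−p) = 9(1−p), giving p = 12/29.
Let the goalkeeper play A with probability q. The kicker is indifferent when 17q = −3q + 9(1−q), giving q = 9/29.
The value is 17·(9/29) + (0)·(20/29) = 153/29.

153/29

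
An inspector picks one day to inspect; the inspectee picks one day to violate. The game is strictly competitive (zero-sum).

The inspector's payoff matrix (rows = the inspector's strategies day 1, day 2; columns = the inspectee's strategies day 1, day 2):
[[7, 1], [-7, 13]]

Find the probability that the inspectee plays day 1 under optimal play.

Row minima are 1 and -7, so the inspector's maximin is 1; column maxima are 7 and 13, so the inspectee's minimax is 7. These differ, so the equilibrium is in mixed strategies.
Let the inspectee play day 1 with probability q. The inspector is indifferent when 7q + (1−q) = −7q + 13(1−q), giving q = 6/13.

6/13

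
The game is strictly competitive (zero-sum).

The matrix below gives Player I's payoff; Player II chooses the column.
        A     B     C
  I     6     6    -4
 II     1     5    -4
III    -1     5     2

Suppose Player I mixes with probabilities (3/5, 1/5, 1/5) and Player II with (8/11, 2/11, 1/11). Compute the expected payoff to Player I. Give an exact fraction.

Against (8/11, 2/11, 1/11), each row's expected payoff is I: 56/11; II: 14/11; III: 4/11.
Taking the (3/5, 1/5, 1/5)-weighted average: (3/5)·(56/11) + (1/5)·(14/11) + (1/5)·(4/11) = 186/55.

186/55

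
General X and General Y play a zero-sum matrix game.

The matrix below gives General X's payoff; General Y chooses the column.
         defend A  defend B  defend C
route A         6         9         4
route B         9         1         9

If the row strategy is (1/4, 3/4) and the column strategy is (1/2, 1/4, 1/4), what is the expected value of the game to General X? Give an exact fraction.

109/16

Against (1/2, 1/4, 1/4), each row's expected payoff is route A: 25/4; route B: 7.
Taking the (1/4, 3/4)-weighted average: (1/4)·(25/4) + (3/4)·(7) = 109/16.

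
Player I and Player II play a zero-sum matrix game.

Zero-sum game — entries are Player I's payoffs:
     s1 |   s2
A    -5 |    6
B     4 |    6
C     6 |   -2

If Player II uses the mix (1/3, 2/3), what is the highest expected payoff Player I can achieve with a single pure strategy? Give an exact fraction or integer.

A: (-5)·(1/3) + (6)·(2/3) = 7/3.
B: (4)·(1/3) + (6)·(2/3) = 16/3.
C: (6)·(1/3) + (-2)·(2/3) = 2/3.
The best pure response is B with expected payoff 16/3.

16/3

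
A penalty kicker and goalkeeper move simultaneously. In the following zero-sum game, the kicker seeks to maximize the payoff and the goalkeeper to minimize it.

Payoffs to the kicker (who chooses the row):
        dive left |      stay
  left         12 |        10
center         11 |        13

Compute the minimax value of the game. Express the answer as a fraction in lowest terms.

23/2

Row minima are 10 and 11, so the kicker's maximin is 11; column maxima are 12 and 13, so the goalkeeper's minimax is 12. These differ, so the equilibrium is in mixed strategies.
Let the kicker play left with probability p. The goalkeeper is indifferent when 12p + 11(1−p) = 10p + 13(1−p), giving p = 1/2.
Let the goalkeeper play dive left with probability q. The kicker is indifferent when 12q + 10(1−q) = 11q + 13(1−q), giving q = 3/4.
The value is 12·(3/4) + (10)·(1/4) = 23/2.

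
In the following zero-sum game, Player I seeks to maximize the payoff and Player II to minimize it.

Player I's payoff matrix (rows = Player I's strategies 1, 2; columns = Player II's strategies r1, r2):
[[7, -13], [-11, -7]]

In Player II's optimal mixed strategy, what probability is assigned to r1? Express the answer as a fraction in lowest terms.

1/4

Row minima are -13 and -11, so Player I's maximin is -11; column maxima are 7 and -7, so Player II's minimax is -7. These differ, so the equilibrium is in mixed strategies.
Let Player II play r1 with probability q. Player I is indifferent when 7q − 13(1−q) = −11q − 7(1−q), giving q = 1/4.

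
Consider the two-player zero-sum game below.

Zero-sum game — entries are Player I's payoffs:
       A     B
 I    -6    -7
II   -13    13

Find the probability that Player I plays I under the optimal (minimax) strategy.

26/27

Row minima are -7 and -13, so Player I's maximin is -7; column maxima are -6 and 13, so Player II's minimax is -6. These differ, so the equilibrium is in mixed strategies.
Let Player I play I with probability p. Player II is indifferent when −6p − 13(1−p) = −7p + 13(1−p), giving p = 26/27.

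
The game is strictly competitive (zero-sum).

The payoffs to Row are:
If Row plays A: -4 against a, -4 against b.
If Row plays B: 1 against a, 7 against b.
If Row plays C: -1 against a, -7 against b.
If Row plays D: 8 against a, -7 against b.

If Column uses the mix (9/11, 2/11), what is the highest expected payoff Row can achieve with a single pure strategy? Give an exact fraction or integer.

58/11

A: (-4)·(9/11) + (-4)·(2/11) = -4.
B: (1)·(9/11) + (7)·(2/11) = 23/11.
C: (-1)·(9/11) + (-7)·(2/11) = -23/11.
D: (8)·(9/11) + (-7)·(2/11) = 58/11.
The best pure response is D with expected payoff 58/11.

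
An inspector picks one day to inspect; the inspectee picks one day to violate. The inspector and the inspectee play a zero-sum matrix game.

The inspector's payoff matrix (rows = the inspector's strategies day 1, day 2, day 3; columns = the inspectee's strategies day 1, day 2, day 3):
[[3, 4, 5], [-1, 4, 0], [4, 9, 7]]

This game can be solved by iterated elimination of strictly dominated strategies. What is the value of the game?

4

Row day 1 is strictly dominated by row day 3 (4>3, 9>4, 7>5); eliminate day 1.
Row day 2 is strictly dominated by row day 3 (4>-1, 9>4, 7>0); eliminate day 2.
Column day 2 is strictly dominated by day 1 for the inspectee (4<9); eliminate day 2.
Column day 3 is strictly dominated by day 1 for the inspectee (4<7); eliminate day 3.
Only (day 3, day 1) remains, with payoff 4.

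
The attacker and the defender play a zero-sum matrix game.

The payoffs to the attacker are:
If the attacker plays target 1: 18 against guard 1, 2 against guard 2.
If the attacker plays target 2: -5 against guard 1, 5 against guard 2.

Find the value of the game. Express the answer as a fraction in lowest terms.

Row minima are 2 and -5, so the attacker's maximin is 2; column maxima are 18 and 5, so the defender's minimax is 5. These differ, so the equilibrium is in mixed strategies.
Let the attacker play target 1 with probability p. The defender is indifferent when 18p − 5(1−p) = 2p + 5(1−p), giving p = 5/13.
Let the defender play guard 1 with probability q. The attacker is indifferent when 18q + 2(1−q) = −5q + 5(1−q), giving q = 3/26.
The value is 18·(3/26) + (2)·(23/26) = 50/13.

50/13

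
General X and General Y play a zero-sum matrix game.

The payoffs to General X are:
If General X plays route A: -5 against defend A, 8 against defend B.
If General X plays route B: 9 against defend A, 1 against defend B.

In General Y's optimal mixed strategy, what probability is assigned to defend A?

Row minima are -5 and 1, so General X's maximin is 1; column maxima are 9 and 8, so General Y's minimax is 8. These differ, so the equilibrium is in mixed strategies.
Let General Y play defend A with probability q. General X is indifferent when −5q + 8(1−q) = 9q + (1−q), giving q = 1/3.

1/3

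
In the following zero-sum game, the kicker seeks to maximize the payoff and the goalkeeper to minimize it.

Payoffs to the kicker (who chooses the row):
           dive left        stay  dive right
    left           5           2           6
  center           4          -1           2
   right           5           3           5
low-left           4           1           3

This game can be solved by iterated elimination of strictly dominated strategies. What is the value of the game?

Row center is strictly dominated by row left (5>4, 2>-1, 6>2); eliminate center.
Row low-left is strictly dominated by row left (5>4, 2>1, 6>3); eliminate low-left.
Column dive right is strictly dominated by stay for the goalkeeper (2<6, 3<5); eliminate dive right.
Column dive left is strictly dominated by stay for the goalkeeper (2<5, 3<5); eliminate dive left.
Row left is strictly dominated by row right (3>2); eliminate left.
Only (right, stay) remains, with payoff 3.

3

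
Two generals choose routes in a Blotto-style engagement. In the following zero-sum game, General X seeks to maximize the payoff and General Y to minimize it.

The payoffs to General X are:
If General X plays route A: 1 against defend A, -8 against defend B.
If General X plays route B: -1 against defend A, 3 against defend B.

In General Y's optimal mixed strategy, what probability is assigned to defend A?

11/13

Row minima are -8 and -1, so General X's maximin is -1; column maxima are 1 and 3, so General Y's minimax is 1. These differ, so the equilibrium is in mixed strategies.
Let General Y play defend A with probability q. General X is indifferent when q − 8(1−q) = −q + 3(1−q), giving q = 11/13.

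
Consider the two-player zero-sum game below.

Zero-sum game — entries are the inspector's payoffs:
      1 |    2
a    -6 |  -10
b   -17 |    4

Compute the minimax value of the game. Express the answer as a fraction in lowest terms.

Row minima are -10 and -17, so the inspector's maximin is -10; column maxima are -6 and 4, so the inspectee's minimax is -6. These differ, so the equilibrium is in mixed strategies.
Let the inspector play a with probability p. The inspectee is indifferent when −6p − 17(1−p) = −10p + 4(1−p), giving p = 21/25.
Let the inspectee play 1 with probability q. The inspector is indifferent when −6q − 10(1−q) = −17q + 4(1−q), giving q = 14/25.
The value is -6·(14/25) + (-10)·(11/25) = -194/25.

-194/25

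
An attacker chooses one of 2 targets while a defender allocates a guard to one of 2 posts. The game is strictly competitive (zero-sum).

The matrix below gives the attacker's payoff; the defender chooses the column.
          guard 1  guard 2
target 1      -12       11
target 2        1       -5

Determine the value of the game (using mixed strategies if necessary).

Row minima are -12 and -5, so the attacker's maximin is -5; column maxima are 1 and 11, so the defender's minimax is 1. These differ, so the equilibrium is in mixed strategies.
Let the attacker play target 1 with probability p. The defender is indifferent when −12p + (1−p) = 11p − 5(1−p), giving p = 6/29.
Let the defender play guard 1 with probability q. The attacker is indifferent when −12q + 11(1−q) = q − 5(1−q), giving q = 16/29.
The value is -12·(16/29) + (11)·(13/29) = -49/29.

-49/29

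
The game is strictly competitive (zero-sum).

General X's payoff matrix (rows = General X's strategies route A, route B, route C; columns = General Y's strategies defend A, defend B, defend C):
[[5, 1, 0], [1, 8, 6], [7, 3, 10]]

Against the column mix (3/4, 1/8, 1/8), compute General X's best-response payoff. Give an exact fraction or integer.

55/8

route A: (5)·(3/4) + (1)·(1/8) + (0)·(1/8) = 31/8.
route B: (1)·(3/4) + (8)·(1/8) + (6)·(1/8) = 5/2.
route C: (7)·(3/4) + (3)·(1/8) + (10)·(1/8) = 55/8.
The best pure response is route C with expected payoff 55/8.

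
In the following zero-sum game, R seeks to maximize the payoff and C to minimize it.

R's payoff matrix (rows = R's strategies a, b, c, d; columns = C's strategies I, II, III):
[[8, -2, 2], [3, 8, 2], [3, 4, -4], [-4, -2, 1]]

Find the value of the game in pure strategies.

2

Row minima: -2, 2, -4, -4 → R's maximin is 2.
Column maxima: 8, 8, 2 → C's minimax is 2.
They coincide at (b, III), so the value is 2.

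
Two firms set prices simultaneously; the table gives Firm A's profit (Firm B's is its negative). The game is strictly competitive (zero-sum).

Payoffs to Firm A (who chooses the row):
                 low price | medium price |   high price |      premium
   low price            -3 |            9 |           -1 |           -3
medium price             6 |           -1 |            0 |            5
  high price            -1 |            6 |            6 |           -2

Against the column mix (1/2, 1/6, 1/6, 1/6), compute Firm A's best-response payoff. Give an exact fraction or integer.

11/3

low price: (-3)·(1/2) + (9)·(1/6) + (-1)·(1/6) + (-3)·(1/6) = -2/3.
medium price: (6)·(1/2) + (-1)·(1/6) + (0)·(1/6) + (5)·(1/6) = 11/3.
high price: (-1)·(1/2) + (6)·(1/6) + (6)·(1/6) + (-2)·(1/6) = 7/6.
The best pure response is medium price with expected payoff 11/3.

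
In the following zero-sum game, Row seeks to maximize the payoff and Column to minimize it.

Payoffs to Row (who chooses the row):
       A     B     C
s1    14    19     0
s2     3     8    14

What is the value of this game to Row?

Column B is strictly dominated by A for Column (it gives Row more in every row).
The remaining 2×2 game on (s1, s2) × (A, C) has no saddle point. Let Row play s1 with probability p; indifference gives 14p + 3(1−p) = 14(1−p), so p = 11/25.
Similarly Column's optimal q on A is 14/25, and the value is 14·(14/25) + (0)·(11/25) = 196/25.

196/25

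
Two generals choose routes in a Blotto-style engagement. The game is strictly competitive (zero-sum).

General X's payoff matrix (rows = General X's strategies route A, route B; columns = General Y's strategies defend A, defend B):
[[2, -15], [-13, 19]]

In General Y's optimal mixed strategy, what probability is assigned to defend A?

Row minima are -15 and -13, so General X's maximin is -13; column maxima are 2 and 19, so General Y's minimax is 2. These differ, so the equilibrium is in mixed strategies.
Let General Y play defend A with probability q. General X is indifferent when 2q − 15(1−q) = −13q + 19(1−q), giving q = 34/49.

34/49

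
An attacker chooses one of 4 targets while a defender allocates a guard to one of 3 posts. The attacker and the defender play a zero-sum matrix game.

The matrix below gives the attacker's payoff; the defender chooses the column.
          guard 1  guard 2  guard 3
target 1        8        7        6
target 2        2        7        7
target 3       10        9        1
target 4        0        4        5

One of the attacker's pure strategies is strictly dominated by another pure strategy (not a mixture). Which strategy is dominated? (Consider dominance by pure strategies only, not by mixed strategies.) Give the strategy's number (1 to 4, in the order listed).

4

Compare target 4 with target 1: 8 > 0, 7 > 4, 6 > 5.
So target 1 strictly dominates target 4 for the attacker; target 4 is strictly dominated.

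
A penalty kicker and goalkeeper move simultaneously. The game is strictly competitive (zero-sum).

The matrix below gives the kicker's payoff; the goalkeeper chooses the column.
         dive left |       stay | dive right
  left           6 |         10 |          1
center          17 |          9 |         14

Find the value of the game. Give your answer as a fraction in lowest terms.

131/14

Column dive left is strictly dominated by dive right for the goalkeeper (it gives the kicker more in every row).
The remaining 2×2 game on (left, center) × (stay, dive right) has no saddle point. Let the kicker play left with probability p; indifference gives 10p + 9(1−p) = p + 14(1−p), so p = 5/14.
Similarly the goalkeeper's optimal q on stay is 13/14, and the value is 10·(13/14) + (1)·(1/14) = 131/14.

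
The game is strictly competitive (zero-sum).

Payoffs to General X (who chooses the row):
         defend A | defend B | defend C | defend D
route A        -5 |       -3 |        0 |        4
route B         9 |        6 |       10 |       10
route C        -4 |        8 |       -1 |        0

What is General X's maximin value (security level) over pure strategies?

The worst-case payoff for each row is route A: -5, route B: 6, route C: -4.
The best of these is 6.

6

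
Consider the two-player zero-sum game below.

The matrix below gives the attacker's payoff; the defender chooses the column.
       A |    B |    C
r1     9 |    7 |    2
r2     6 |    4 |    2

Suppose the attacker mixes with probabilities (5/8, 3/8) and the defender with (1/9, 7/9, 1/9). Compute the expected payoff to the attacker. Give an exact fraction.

17/3

Against (1/9, 7/9, 1/9), each row's expected payoff is r1: 20/3; r2: 4.
Taking the (5/8, 3/8)-weighted average: (5/8)·(20/3) + (3/8)·(4) = 17/3.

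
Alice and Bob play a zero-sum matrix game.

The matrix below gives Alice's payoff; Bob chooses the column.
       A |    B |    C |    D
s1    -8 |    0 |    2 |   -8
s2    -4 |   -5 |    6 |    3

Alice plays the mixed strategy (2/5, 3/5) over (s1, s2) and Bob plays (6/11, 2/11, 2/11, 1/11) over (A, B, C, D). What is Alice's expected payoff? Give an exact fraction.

-161/55

Against (6/11, 2/11, 2/11, 1/11), each row's expected payoff is s1: -52/11; s2: -19/11.
Taking the (2/5, 3/5)-weighted average: (2/5)·(-52/11) + (3/5)·(-19/11) = -161/55.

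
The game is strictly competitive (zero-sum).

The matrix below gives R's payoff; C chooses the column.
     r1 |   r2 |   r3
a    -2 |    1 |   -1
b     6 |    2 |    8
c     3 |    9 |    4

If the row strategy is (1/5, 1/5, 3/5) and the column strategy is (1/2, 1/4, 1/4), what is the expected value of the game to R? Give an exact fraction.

Against (1/2, 1/4, 1/4), each row's expected payoff is a: -1; b: 11/2; c: 19/4.
Taking the (1/5, 1/5, 3/5)-weighted average: (1/5)·(-1) + (1/5)·(11/2) + (3/5)·(19/4) = 15/4.

15/4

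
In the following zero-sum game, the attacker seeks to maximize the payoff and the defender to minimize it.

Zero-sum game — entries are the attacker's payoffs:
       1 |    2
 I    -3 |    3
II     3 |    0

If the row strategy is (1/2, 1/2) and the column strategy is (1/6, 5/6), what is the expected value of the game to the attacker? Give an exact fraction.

5/4

Against (1/6, 5/6), each row's expected payoff is I: 2; II: 1/2.
Taking the (1/2, 1/2)-weighted average: (1/2)·(2) + (1/2)·(1/2) = 5/4.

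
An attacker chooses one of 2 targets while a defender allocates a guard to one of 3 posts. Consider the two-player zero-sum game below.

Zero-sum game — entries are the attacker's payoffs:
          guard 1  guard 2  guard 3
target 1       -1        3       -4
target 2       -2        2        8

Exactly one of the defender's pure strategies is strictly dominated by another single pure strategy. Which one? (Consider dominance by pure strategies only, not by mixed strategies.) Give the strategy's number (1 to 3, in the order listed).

The defender prefers columns that give the attacker less. Compare guard 2 with guard 1: -1 < 3, -2 < 2.
So guard 1 strictly dominates guard 2 for the defender; guard 2 is strictly dominated.

2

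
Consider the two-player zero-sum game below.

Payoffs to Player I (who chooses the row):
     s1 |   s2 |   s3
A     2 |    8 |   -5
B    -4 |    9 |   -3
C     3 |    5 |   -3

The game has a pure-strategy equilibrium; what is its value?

-3

Row minima: -5, -4, -3 → Player I's maximin is -3.
Column maxima: 3, 9, -3 → Player II's minimax is -3.
They coincide at (C, s3), so the value is -3.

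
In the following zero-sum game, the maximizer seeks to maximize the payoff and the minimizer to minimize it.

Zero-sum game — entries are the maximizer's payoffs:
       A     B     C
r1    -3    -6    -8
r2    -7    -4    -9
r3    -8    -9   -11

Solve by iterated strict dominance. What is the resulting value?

Column A is strictly dominated by C for the minimizer (-8<-3, -9<-7, -11<-8); eliminate A.
Column B is strictly dominated by C for the minimizer (-8<-6, -9<-4, -11<-9); eliminate B.
Row r3 is strictly dominated by row r1 (-8>-11); eliminate r3.
Row r2 is strictly dominated by row r1 (-8>-9); eliminate r2.
Only (r1, C) remains, with payoff -8.

-8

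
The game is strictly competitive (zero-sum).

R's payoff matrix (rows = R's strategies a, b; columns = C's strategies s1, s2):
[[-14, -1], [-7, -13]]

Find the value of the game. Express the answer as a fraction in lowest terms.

Row minima are -14 and -13, so R's maximin is -13; column maxima are -7 and -1, so C's minimax is -7. These differ, so the equilibrium is in mixed strategies.
Let R play a with probability p. C is indifferent when −14p − 7(1−p) = −p − 13(1−p), giving p = 6/19.
Let C play s1 with probability q. R is indifferent when −14q − (1−q) = −7q − 13(1−q), giving q = 12/19.
The value is -14·(12/19) + (-1)·(7/19) = -175/19.

-175/19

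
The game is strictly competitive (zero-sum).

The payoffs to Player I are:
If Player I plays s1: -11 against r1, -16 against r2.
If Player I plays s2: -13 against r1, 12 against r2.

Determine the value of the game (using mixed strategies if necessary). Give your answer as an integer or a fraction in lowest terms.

Row minima are -16 and -13, so Player I's maximin is -13; column maxima are -11 and 12, so Player II's minimax is -11. These differ, so the equilibrium is in mixed strategies.
Let Player I play s1 with probability p. Player II is indifferent when −11p − 13(1−p) = −16p + 12(1−p), giving p = 5/6.
Let Player II play r1 with probability q. Player I is indifferent when −11q − 16(1−q) = −13q + 12(1−q), giving q = 14/15.
The value is -11·(14/15) + (-16)·(1/15) = -34/3.

-34/3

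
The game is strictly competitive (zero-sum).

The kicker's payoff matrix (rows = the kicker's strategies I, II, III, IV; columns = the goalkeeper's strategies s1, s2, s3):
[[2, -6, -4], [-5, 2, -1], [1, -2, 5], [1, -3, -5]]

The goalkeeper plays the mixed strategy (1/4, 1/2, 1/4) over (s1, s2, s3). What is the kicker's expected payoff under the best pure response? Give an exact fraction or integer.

1/2

I: (2)·(1/4) + (-6)·(1/2) + (-4)·(1/4) = -7/2.
II: (-5)·(1/4) + (2)·(1/2) + (-1)·(1/4) = -1/2.
III: (1)·(1/4) + (-2)·(1/2) + (5)·(1/4) = 1/2.
IV: (1)·(1/4) + (-3)·(1/2) + (-5)·(1/4) = -5/2.
The best pure response is III with expected payoff 1/2.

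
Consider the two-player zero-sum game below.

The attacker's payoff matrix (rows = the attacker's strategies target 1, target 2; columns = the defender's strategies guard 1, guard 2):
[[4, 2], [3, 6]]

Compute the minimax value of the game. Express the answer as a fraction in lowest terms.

18/5

Row minima are 2 and 3, so the attacker's maximin is 3; column maxima are 4 and 6, so the defender's minimax is 4. These differ, so the equilibrium is in mixed strategies.
Let the attacker play target 1 with probability p. The defender is indifferent when 4p + 3(1−p) = 2p + 6(1−p), giving p = 3/5.
Let the defender play guard 1 with probability q. The attacker is indifferent when 4q + 2(1−q) = 3q + 6(1−q), giving q = 4/5.
The value is 4·(4/5) + (2)·(1/5) = 18/5.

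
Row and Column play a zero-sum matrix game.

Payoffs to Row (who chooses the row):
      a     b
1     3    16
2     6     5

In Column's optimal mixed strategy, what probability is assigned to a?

11/14

Row minima are 3 and 5, so Row's maximin is 5; column maxima are 6 and 16, so Column's minimax is 6. These differ, so the equilibrium is in mixed strategies.
Let Column play a with probability q. Row is indifferent when 3q + 16(1−q) = 6q + 5(1−q), giving q = 11/14.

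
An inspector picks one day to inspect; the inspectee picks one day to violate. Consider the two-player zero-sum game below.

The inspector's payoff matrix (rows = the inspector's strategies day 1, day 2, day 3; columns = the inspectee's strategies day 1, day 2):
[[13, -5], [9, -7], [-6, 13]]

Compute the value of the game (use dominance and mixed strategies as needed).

Row day 2 is strictly dominated by row day 1, so the inspector never plays it.
The remaining 2×2 game on (day 1, day 3) × (day 1, day 2) has no saddle point. Let the inspector play day 1 with probability p; indifference gives 13p − 6(1−p) = −5p + 13(1−p), so p = 19/37.
Similarly the inspectee's optimal q on day 1 is 18/37, and the value is 13·(18/37) + (-5)·(19/37) = 139/37.

139/37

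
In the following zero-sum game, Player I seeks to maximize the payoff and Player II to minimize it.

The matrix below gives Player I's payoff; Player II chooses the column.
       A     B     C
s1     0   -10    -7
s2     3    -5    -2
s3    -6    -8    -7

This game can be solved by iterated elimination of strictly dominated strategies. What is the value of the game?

Row s1 is strictly dominated by row s2 (3>0, -5>-10, -2>-7); eliminate s1.
Row s3 is strictly dominated by row s2 (3>-6, -5>-8, -2>-7); eliminate s3.
Column A is strictly dominated by B for Player II (-5<3); eliminate A.
Column C is strictly dominated by B for Player II (-5<-2); eliminate C.
Only (s2, B) remains, with payoff -5.

-5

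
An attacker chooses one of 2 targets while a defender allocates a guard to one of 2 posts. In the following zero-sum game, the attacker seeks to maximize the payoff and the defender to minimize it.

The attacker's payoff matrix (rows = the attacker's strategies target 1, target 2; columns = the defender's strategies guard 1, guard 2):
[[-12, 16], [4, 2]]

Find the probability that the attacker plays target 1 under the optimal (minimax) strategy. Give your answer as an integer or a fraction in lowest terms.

Row minima are -12 and 2, so the attacker's maximin is 2; column maxima are 4 and 16, so the defender's minimax is 4. These differ, so the equilibrium is in mixed strategies.
Let the attacker play target 1 with probability p. The defender is indifferent when −12p + 4(1−p) = 16p + 2(1−p), giving p = 1/15.

1/15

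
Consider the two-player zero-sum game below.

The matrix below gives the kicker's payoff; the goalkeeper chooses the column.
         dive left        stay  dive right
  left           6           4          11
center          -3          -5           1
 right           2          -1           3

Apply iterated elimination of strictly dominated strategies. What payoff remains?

4

Row center is strictly dominated by row left (6>-3, 4>-5, 11>1); eliminate center.
Row right is strictly dominated by row left (6>2, 4>-1, 11>3); eliminate right.
Column dive right is strictly dominated by dive left for the goalkeeper (6<11); eliminate dive right.
Column dive left is strictly dominated by stay for the goalkeeper (4<6); eliminate dive left.
Only (left, stay) remains, with payoff 4.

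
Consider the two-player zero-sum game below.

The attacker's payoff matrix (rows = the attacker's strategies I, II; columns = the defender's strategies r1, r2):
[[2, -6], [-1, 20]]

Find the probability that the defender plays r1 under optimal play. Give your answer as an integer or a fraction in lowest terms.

26/29

Row minima are -6 and -1, so the attacker's maximin is -1; column maxima are 2 and 20, so the defender's minimax is 2. These differ, so the equilibrium is in mixed strategies.
Let the defender play r1 with probability q. The attacker is indifferent when 2q − 6(1−q) = −q + 20(1−q), giving q = 26/29.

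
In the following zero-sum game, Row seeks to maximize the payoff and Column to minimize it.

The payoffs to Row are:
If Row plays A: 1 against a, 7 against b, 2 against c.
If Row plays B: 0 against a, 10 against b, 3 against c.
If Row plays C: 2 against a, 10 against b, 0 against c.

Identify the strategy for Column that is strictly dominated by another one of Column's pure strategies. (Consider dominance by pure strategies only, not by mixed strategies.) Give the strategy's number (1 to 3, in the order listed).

Column prefers columns that give Row less. Compare b with a: 1 < 7, 0 < 10, 2 < 10.
So a strictly dominates b for Column; b is strictly dominated.

2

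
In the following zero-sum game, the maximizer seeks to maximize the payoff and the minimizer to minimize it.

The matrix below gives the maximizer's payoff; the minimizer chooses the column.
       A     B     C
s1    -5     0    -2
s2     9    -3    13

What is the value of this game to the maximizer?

-15/17

Column C is strictly dominated by A for the minimizer (it gives the maximizer more in every row).
The remaining 2×2 game on (s1, s2) × (A, B) has no saddle point. Let the maximizer play s1 with probability p; indifference gives −5p + 9(1−p) = −3(1−p), so p = 12/17.
Similarly the minimizer's optimal q on A is 3/17, and the value is -5·(3/17) + (0)·(14/17) = -15/17.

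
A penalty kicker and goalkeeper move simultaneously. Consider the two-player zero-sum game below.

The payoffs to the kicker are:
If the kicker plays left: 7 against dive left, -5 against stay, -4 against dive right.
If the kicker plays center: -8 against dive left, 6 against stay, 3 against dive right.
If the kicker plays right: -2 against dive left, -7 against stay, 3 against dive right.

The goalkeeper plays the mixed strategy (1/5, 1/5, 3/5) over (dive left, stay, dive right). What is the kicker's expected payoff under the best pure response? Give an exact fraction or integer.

left: (7)·(1/5) + (-5)·(1/5) + (-4)·(3/5) = -2.
center: (-8)·(1/5) + (6)·(1/5) + (3)·(3/5) = 7/5.
right: (-2)·(1/5) + (-7)·(1/5) + (3)·(3/5) = 0.
The best pure response is center with expected payoff 7/5.

7/5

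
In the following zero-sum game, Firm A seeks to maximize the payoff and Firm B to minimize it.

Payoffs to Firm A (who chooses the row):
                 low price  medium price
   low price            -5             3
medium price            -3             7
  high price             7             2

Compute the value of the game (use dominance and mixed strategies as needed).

11/3

Row low price is strictly dominated by row medium price, so Firm A never plays it.
The remaining 2×2 game on (medium price, high price) × (low price, medium price) has no saddle point. Let Firm A play medium price with probability p; indifference gives −3p + 7(1−p) = 7p + 2(1−p), so p = 1/3.
Similarly Firm B's optimal q on low price is 1/3, and the value is -3·(1/3) + (7)·(2/3) = 11/3.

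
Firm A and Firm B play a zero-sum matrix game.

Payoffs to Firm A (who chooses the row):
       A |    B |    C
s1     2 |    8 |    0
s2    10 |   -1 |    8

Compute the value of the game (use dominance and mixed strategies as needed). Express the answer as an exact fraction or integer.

64/17

Column A is strictly dominated by C for Firm B (it gives Firm A more in every row).
The remaining 2×2 game on (s1, s2) × (B, C) has no saddle point. Let Firm A play s1 with probability p; indifference gives 8p − (1−p) = 8(1−p), so p = 9/17.
Similarly Firm B's optimal q on B is 8/17, and the value is 8·(8/17) + (0)·(9/17) = 64/17.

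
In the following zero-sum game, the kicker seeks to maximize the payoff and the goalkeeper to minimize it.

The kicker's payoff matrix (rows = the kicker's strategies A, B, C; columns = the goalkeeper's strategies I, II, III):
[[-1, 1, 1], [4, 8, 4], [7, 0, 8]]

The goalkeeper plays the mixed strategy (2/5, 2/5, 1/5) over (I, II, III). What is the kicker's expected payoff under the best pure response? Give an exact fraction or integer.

28/5

A: (-1)·(2/5) + (1)·(2/5) + (1)·(1/5) = 1/5.
B: (4)·(2/5) + (8)·(2/5) + (4)·(1/5) = 28/5.
C: (7)·(2/5) + (0)·(2/5) + (8)·(1/5) = 22/5.
The best pure response is B with expected payoff 28/5.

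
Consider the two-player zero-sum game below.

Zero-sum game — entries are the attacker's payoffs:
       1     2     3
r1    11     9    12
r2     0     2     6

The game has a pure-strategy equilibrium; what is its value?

Row minima: 9, 0 → the attacker's maximin is 9.
Column maxima: 11, 9, 12 → the defender's minimax is 9.
They coincide at (r1, 2), so the value is 9.

9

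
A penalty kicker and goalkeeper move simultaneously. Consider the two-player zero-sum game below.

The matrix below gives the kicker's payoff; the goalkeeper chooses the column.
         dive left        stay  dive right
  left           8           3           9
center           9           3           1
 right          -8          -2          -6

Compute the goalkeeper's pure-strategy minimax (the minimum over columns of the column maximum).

3

The worst case (largest entry) in each column is dive left: 9, stay: 3, dive right: 9.
The best (smallest) of these is 3.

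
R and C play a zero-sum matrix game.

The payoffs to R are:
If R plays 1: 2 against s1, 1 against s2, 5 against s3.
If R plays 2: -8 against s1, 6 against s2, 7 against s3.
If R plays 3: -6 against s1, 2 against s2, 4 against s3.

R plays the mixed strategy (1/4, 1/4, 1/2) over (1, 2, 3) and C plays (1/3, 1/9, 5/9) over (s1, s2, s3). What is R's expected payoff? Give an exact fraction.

19/12

Against (1/3, 1/9, 5/9), each row's expected payoff is 1: 32/9; 2: 17/9; 3: 4/9.
Taking the (1/4, 1/4, 1/2)-weighted average: (1/4)·(32/9) + (1/4)·(17/9) + (1/2)·(4/9) = 19/12.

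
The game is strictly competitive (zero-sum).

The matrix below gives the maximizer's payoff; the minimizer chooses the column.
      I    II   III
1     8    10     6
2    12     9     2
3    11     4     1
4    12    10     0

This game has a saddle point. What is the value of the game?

6

Row minima: 6, 2, 1, 0 → the maximizer's maximin is 6.
Column maxima: 12, 10, 6 → the minimizer's minimax is 6.
They coincide at (1, III), so the value is 6.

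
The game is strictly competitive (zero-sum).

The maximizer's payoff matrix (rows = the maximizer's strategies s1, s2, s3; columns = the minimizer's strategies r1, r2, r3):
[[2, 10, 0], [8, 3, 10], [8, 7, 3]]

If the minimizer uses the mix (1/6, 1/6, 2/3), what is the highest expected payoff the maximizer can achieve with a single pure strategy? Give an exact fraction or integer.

17/2

s1: (2)·(1/6) + (10)·(1/6) + (0)·(2/3) = 2.
s2: (8)·(1/6) + (3)·(1/6) + (10)·(2/3) = 17/2.
s3: (8)·(1/6) + (7)·(1/6) + (3)·(2/3) = 9/2.
The best pure response is s2 with expected payoff 17/2.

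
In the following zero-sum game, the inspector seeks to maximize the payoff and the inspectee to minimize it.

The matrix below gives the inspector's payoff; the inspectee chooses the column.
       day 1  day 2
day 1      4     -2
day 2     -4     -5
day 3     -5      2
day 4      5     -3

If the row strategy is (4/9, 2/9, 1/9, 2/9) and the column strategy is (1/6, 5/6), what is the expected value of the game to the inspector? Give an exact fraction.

-97/54

Against (1/6, 5/6), each row's expected payoff is day 1: -1; day 2: -29/6; day 3: 5/6; day 4: -5/3.
Taking the (4/9, 2/9, 1/9, 2/9)-weighted average: (4/9)·(-1) + (2/9)·(-29/6) + (1/9)·(5/6) + (2/9)·(-5/3) = -97/54.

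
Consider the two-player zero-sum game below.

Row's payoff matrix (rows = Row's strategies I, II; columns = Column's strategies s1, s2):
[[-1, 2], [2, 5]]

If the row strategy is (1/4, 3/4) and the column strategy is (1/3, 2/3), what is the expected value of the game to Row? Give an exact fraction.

13/4

Against (1/3, 2/3), each row's expected payoff is I: 1; II: 4.
Taking the (1/4, 3/4)-weighted average: (1/4)·(1) + (3/4)·(4) = 13/4.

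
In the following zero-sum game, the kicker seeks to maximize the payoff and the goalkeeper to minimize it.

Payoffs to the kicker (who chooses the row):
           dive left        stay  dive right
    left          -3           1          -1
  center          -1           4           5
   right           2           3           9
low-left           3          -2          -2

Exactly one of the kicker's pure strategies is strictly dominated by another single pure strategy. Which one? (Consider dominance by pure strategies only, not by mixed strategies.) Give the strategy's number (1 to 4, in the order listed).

1

Compare left with center: -1 > -3, 4 > 1, 5 > -1.
So center strictly dominates left for the kicker; left is strictly dominated.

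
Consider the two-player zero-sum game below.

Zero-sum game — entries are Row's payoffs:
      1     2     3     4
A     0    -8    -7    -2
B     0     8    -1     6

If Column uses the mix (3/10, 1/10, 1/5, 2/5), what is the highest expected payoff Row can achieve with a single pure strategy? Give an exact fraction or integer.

A: (0)·(3/10) + (-8)·(1/10) + (-7)·(1/5) + (-2)·(2/5) = -3.
B: (0)·(3/10) + (8)·(1/10) + (-1)·(1/5) + (6)·(2/5) = 3.
The best pure response is B with expected payoff 3.

3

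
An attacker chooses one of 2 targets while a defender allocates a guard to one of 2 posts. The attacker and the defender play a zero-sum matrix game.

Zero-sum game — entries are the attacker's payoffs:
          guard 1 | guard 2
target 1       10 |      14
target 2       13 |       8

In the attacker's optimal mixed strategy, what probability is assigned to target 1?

5/9

Row minima are 10 and 8, so the attacker's maximin is 10; column maxima are 13 and 14, so the defender's minimax is 13. These differ, so the equilibrium is in mixed strategies.
Let the attacker play target 1 with probability p. The defender is indifferent when 10p + 13(1−p) = 14p + 8(1−p), giving p = 5/9.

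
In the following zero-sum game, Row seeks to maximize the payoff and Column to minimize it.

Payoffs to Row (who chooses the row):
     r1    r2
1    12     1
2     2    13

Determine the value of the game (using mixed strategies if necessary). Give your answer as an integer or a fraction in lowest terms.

7

Row minima are 1 and 2, so Row's maximin is 2; column maxima are 12 and 13, so Column's minimax is 12. These differ, so the equilibrium is in mixed strategies.
Let Row play 1 with probability p. Column is indifferent when 12p + 2(1−p) = p + 13(1−p), giving p = 1/2.
Let Column play r1 with probability q. Row is indifferent when 12q + (1−q) = 2q + 13(1−q), giving q = 6/11.
The value is 12·(6/11) + (1)·(5/11) = 7.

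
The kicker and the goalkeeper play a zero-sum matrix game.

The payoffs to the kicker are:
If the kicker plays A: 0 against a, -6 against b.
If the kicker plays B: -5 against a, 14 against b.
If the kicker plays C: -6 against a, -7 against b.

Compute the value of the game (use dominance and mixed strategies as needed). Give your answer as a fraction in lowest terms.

-6/5

Row C is strictly dominated by row A, so the kicker never plays it.
The remaining 2×2 game on (A, B) × (a, b) has no saddle point. Let the kicker play A with probability p; indifference gives −5(1−p) = −6p + 14(1−p), so p = 19/25.
Similarly the goalkeeper's optimal q on a is 4/5, and the value is 0·(4/5) + (-6)·(1/5) = -6/5.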